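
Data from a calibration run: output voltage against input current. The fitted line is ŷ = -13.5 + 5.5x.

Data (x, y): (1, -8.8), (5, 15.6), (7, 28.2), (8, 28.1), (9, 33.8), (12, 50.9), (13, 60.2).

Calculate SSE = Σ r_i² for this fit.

SSE = 31.44

x=1: ŷ = -13.5 + 5.5·1 = -8; r = -8.8 − (-8) = -0.8
x=5: ŷ = -13.5 + 5.5·5 = 14; r = 15.6 − 14 = 1.6
x=7: ŷ = -13.5 + 5.5·7 = 25; r = 28.2 − 25 = 3.2
x=8: ŷ = -13.5 + 5.5·8 = 30.5; r = 28.1 − 30.5 = -2.4
x=9: ŷ = -13.5 + 5.5·9 = 36; r = 33.8 − 36 = -2.2
x=12: ŷ = -13.5 + 5.5·12 = 52.5; r = 50.9 − 52.5 = -1.6
x=13: ŷ = -13.5 + 5.5·13 = 58; r = 60.2 − 58 = 2.2
SSE = 0.64 + 2.56 + 10.24 + 5.76 + 4.84 + 2.56 + 4.84 = 31.44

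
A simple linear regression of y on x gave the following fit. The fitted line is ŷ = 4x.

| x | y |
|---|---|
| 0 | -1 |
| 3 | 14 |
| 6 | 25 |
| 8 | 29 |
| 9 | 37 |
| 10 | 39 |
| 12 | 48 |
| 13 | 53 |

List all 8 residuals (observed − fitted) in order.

-1, 2, 1, -3, 1, -1, 0, 1

x=0: ŷ = 4·0 = 0; e = -1 − 0 = -1
x=3: ŷ = 4·3 = 12; e = 14 − 12 = 2
x=6: ŷ = 4·6 = 24; e = 25 − 24 = 1
x=8: ŷ = 4·8 = 32; e = 29 − 32 = -3
x=9: ŷ = 4·9 = 36; e = 37 − 36 = 1
x=10: ŷ = 4·10 = 40; e = 39 − 40 = -1
x=12: ŷ = 4·12 = 48; e = 48 − 48 = 0
x=13: ŷ = 4·13 = 52; e = 53 − 52 = 1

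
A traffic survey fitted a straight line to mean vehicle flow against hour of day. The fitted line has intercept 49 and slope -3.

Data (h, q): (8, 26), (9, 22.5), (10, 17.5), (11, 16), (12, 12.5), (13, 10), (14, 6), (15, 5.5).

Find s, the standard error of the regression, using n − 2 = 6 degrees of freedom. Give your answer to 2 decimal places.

h=8: ŷ = 49 − 3·8 = 25; e = 26 − 25 = 1
h=9: ŷ = 49 − 3·9 = 22; e = 22.5 − 22 = 0.5
h=10: ŷ = 49 − 3·10 = 19; e = 17.5 − 19 = -1.5
h=11: ŷ = 49 − 3·11 = 16; e = 16 − 16 = 0
h=12: ŷ = 49 − 3·12 = 13; e = 12.5 − 13 = -0.5
h=13: ŷ = 49 − 3·13 = 10; e = 10 − 10 = 0
h=14: ŷ = 49 − 3·14 = 7; e = 6 − 7 = -1
h=15: ŷ = 49 − 3·15 = 4; e = 5.5 − 4 = 1.5
SSE = 1 + 0.25 + 2.25 + 0 + 0.25 + 0 + 1 + 2.25 = 7
s = √(7/6) = √1.16667 ≈ 1.08

s = 1.08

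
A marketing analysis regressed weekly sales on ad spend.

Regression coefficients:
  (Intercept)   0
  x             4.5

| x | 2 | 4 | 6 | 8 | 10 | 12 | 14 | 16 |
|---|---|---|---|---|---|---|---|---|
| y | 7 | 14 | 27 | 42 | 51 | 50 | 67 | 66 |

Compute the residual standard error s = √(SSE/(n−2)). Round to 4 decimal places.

x=2: ŷ = 4.5·2 = 9; r = 7 − 9 = -2
x=4: ŷ = 4.5·4 = 18; r = 14 − 18 = -4
x=6: ŷ = 4.5·6 = 27; r = 27 − 27 = 0
x=8: ŷ = 4.5·8 = 36; r = 42 − 36 = 6
x=10: ŷ = 4.5·10 = 45; r = 51 − 45 = 6
x=12: ŷ = 4.5·12 = 54; r = 50 − 54 = -4
x=14: ŷ = 4.5·14 = 63; r = 67 − 63 = 4
x=16: ŷ = 4.5·16 = 72; r = 66 − 72 = -6
SSE = 4 + 16 + 0 + 36 + 36 + 16 + 16 + 36 = 160
s = √(160/6) = √26.6667 ≈ 5.1640

s = 5.1640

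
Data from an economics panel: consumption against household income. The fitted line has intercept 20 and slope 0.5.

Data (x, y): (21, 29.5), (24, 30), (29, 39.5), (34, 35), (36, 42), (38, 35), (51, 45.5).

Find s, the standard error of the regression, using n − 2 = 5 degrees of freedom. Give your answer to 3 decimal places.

s = 3.633

x=21: ŷ = 20 + 0.5·21 = 30.5; r = 29.5 − 30.5 = -1
x=24: ŷ = 20 + 0.5·24 = 32; r = 30 − 32 = -2
x=29: ŷ = 20 + 0.5·29 = 34.5; r = 39.5 − 34.5 = 5
x=34: ŷ = 20 + 0.5·34 = 37; r = 35 − 37 = -2
x=36: ŷ = 20 + 0.5·36 = 38; r = 42 − 38 = 4
x=38: ŷ = 20 + 0.5·38 = 39; r = 35 − 39 = -4
x=51: ŷ = 20 + 0.5·51 = 45.5; r = 45.5 − 45.5 = 0
SSE = 1 + 4 + 25 + 4 + 16 + 16 + 0 = 66
s = √(66/5) = √13.2 ≈ 3.633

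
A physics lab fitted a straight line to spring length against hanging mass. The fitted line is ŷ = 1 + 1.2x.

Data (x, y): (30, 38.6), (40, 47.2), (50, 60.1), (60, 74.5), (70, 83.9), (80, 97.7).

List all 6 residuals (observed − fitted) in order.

1.6, -1.8, -0.9, 1.5, -1.1, 0.7

x=30: ŷ = 1 + 1.2·30 = 37; r = 38.6 − 37 = 1.6
x=40: ŷ = 1 + 1.2·40 = 49; r = 47.2 − 49 = -1.8
x=50: ŷ = 1 + 1.2·50 = 61; r = 60.1 − 61 = -0.9
x=60: ŷ = 1 + 1.2·60 = 73; r = 74.5 − 73 = 1.5
x=70: ŷ = 1 + 1.2·70 = 85; r = 83.9 − 85 = -1.1
x=80: ŷ = 1 + 1.2·80 = 97; r = 97.7 − 97 = 0.7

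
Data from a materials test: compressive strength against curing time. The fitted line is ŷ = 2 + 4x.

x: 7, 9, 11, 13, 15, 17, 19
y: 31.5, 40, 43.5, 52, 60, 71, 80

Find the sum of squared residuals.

SSE = 25.5

x=7: ŷ = 2 + 4·7 = 30; r = 31.5 − 30 = 1.5
x=9: ŷ = 2 + 4·9 = 38; r = 40 − 38 = 2
x=11: ŷ = 2 + 4·11 = 46; r = 43.5 − 46 = -2.5
x=13: ŷ = 2 + 4·13 = 54; r = 52 − 54 = -2
x=15: ŷ = 2 + 4·15 = 62; r = 60 − 62 = -2
x=17: ŷ = 2 + 4·17 = 70; r = 71 − 70 = 1
x=19: ŷ = 2 + 4·19 = 78; r = 80 − 78 = 2
SSE = 2.25 + 4 + 6.25 + 4 + 4 + 1 + 4 = 25.5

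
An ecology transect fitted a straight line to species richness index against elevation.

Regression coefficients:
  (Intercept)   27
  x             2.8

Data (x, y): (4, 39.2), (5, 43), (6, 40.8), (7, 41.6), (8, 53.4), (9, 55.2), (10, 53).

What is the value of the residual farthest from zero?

e = -5

x=4: ŷ = 27 + 2.8·4 = 38.2; e = 39.2 − 38.2 = 1
x=5: ŷ = 27 + 2.8·5 = 41; e = 43 − 41 = 2
x=6: ŷ = 27 + 2.8·6 = 43.8; e = 40.8 − 43.8 = -3
x=7: ŷ = 27 + 2.8·7 = 46.6; e = 41.6 − 46.6 = -5
x=8: ŷ = 27 + 2.8·8 = 49.4; e = 53.4 − 49.4 = 4
x=9: ŷ = 27 + 2.8·9 = 52.2; e = 55.2 − 52.2 = 3
x=10: ŷ = 27 + 2.8·10 = 55; e = 53 − 55 = -2
Largest |e| is 5 at x = 7, residual -5.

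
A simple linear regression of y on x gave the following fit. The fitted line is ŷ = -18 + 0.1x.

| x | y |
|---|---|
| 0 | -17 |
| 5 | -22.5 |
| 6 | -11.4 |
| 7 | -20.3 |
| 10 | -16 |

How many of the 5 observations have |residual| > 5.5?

1

x=0: ŷ = -18 + 0.1·0 = -18; e = -17 − (-18) = 1
x=5: ŷ = -18 + 0.1·5 = -17.5; e = -22.5 − (-17.5) = -5
x=6: ŷ = -18 + 0.1·6 = -17.4; e = -11.4 − (-17.4) = 6
x=7: ŷ = -18 + 0.1·7 = -17.3; e = -20.3 − (-17.3) = -3
x=10: ŷ = -18 + 0.1·10 = -17; e = -16 − (-17) = 1
|e| > 5.5: x=6 (|e|=6) → 1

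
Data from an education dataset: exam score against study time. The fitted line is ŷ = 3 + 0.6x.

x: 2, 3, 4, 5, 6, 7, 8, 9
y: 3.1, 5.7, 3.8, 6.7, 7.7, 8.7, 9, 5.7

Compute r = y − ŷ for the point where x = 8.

r = 1.2

ŷ = 3 + 0.6·8 = 7.8
r = 9 − 7.8 = 1.2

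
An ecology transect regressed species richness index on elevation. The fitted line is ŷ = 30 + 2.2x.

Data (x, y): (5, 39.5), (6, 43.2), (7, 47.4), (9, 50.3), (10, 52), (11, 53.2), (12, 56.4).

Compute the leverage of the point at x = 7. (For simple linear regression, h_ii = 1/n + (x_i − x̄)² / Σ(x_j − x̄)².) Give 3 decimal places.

x̄ = (5 + 6 + 7 + 9 + 10 + 11 + 12)/7 = 8.57143
Σ(x − x̄)² = 12.7551 + 6.61224 + 2.46939 + 0.183673 + 2.04082 + 5.89796 + 11.7551 = 41.7143
h = 1/7 + (-1.57143)²/41.7143 = 0.142857 + 0.0591977 = 0.202

h = 0.202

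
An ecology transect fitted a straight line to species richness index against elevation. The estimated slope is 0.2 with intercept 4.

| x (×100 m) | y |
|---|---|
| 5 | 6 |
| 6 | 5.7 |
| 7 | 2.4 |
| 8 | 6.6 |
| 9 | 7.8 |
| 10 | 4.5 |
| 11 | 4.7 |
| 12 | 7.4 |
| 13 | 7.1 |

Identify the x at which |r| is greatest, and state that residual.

x=5: ŷ = 4 + 0.2·5 = 5; r = 6 − 5 = 1
x=6: ŷ = 4 + 0.2·6 = 5.2; r = 5.7 − 5.2 = 0.5
x=7: ŷ = 4 + 0.2·7 = 5.4; r = 2.4 − 5.4 = -3
x=8: ŷ = 4 + 0.2·8 = 5.6; r = 6.6 − 5.6 = 1
x=9: ŷ = 4 + 0.2·9 = 5.8; r = 7.8 − 5.8 = 2
x=10: ŷ = 4 + 0.2·10 = 6; r = 4.5 − 6 = -1.5
x=11: ŷ = 4 + 0.2·11 = 6.2; r = 4.7 − 6.2 = -1.5
x=12: ŷ = 4 + 0.2·12 = 6.4; r = 7.4 − 6.4 = 1
x=13: ŷ = 4 + 0.2·13 = 6.6; r = 7.1 − 6.6 = 0.5
Largest |r| is 3 at x = 7, residual -3.

x = 7, r = -3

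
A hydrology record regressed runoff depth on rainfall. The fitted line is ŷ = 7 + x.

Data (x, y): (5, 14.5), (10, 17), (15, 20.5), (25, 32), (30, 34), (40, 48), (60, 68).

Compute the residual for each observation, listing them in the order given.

x=5: ŷ = 7 + 5 = 12; e = 14.5 − 12 = 2.5
x=10: ŷ = 7 + 10 = 17; e = 17 − 17 = 0
x=15: ŷ = 7 + 15 = 22; e = 20.5 − 22 = -1.5
x=25: ŷ = 7 + 25 = 32; e = 32 − 32 = 0
x=30: ŷ = 7 + 30 = 37; e = 34 − 37 = -3
x=40: ŷ = 7 + 40 = 47; e = 48 − 47 = 1
x=60: ŷ = 7 + 60 = 67; e = 68 − 67 = 1

2.5, 0, -1.5, 0, -3, 1, 1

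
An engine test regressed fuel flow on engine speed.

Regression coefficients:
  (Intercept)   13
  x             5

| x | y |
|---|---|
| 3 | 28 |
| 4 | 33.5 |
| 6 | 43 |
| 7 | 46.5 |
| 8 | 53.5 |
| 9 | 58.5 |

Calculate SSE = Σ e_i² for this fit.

SSE = 3

x=3: ŷ = 13 + 5·3 = 28; e = 28 − 28 = 0
x=4: ŷ = 13 + 5·4 = 33; e = 33.5 − 33 = 0.5
x=6: ŷ = 13 + 5·6 = 43; e = 43 − 43 = 0
x=7: ŷ = 13 + 5·7 = 48; e = 46.5 − 48 = -1.5
x=8: ŷ = 13 + 5·8 = 53; e = 53.5 − 53 = 0.5
x=9: ŷ = 13 + 5·9 = 58; e = 58.5 − 58 = 0.5
SSE = 0 + 0.25 + 0 + 2.25 + 0.25 + 0.25 = 3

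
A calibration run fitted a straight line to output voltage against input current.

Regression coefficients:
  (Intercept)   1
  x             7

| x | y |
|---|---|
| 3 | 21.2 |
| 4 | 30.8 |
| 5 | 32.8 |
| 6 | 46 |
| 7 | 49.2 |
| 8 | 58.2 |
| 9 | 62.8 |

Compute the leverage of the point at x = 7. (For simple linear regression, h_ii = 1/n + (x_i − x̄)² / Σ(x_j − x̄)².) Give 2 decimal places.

h = 0.18

x̄ = (3 + 4 + 5 + 6 + 7 + 8 + 9)/7 = 6
Σ(x − x̄)² = 9 + 4 + 1 + 0 + 1 + 4 + 9 = 28
h = 1/7 + (1)²/28 = 0.142857 + 0.0357143 = 0.18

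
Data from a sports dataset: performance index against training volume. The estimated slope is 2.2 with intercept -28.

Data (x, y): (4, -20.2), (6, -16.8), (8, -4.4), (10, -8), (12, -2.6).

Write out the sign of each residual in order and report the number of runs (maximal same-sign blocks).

3 runs

x=4: ŷ = -28 + 2.2·4 = -19.2; r = -20.2 − (-19.2) = -1
x=6: ŷ = -28 + 2.2·6 = -14.8; r = -16.8 − (-14.8) = -2
x=8: ŷ = -28 + 2.2·8 = -10.4; r = -4.4 − (-10.4) = 6
x=10: ŷ = -28 + 2.2·10 = -6; r = -8 − (-6) = -2
x=12: ŷ = -28 + 2.2·12 = -1.6; r = -2.6 − (-1.6) = -1
Signs: − − + − −
Runs: −×2, +×1, −×2 → 3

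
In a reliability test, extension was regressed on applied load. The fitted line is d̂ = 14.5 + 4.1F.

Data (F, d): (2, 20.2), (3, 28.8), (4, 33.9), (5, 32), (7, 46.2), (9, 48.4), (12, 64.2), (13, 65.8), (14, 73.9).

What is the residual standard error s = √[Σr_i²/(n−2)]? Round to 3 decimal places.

F=2: d̂ = 14.5 + 4.1·2 = 22.7; r = 20.2 − 22.7 = -2.5
F=3: d̂ = 14.5 + 4.1·3 = 26.8; r = 28.8 − 26.8 = 2
F=4: d̂ = 14.5 + 4.1·4 = 30.9; r = 33.9 − 30.9 = 3
F=5: d̂ = 14.5 + 4.1·5 = 35; r = 32 − 35 = -3
F=7: d̂ = 14.5 + 4.1·7 = 43.2; r = 46.2 − 43.2 = 3
F=9: d̂ = 14.5 + 4.1·9 = 51.4; r = 48.4 − 51.4 = -3
F=12: d̂ = 14.5 + 4.1·12 = 63.7; r = 64.2 − 63.7 = 0.5
F=13: d̂ = 14.5 + 4.1·13 = 67.8; r = 65.8 − 67.8 = -2
F=14: d̂ = 14.5 + 4.1·14 = 71.9; r = 73.9 − 71.9 = 2
SSE = 6.25 + 4 + 9 + 9 + 9 + 9 + 0.25 + 4 + 4 = 54.5
s = √(54.5/7) = √7.78571 ≈ 2.790

s = 2.790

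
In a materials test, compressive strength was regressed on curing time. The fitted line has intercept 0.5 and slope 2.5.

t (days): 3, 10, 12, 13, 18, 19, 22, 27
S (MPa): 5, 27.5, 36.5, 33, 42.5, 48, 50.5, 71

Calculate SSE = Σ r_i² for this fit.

SSE = 92

t=3: ŷ = 0.5 + 2.5·3 = 8; r = 5 − 8 = -3
t=10: ŷ = 0.5 + 2.5·10 = 25.5; r = 27.5 − 25.5 = 2
t=12: ŷ = 0.5 + 2.5·12 = 30.5; r = 36.5 − 30.5 = 6
t=13: ŷ = 0.5 + 2.5·13 = 33; r = 33 − 33 = 0
t=18: ŷ = 0.5 + 2.5·18 = 45.5; r = 42.5 − 45.5 = -3
t=19: ŷ = 0.5 + 2.5·19 = 48; r = 48 − 48 = 0
t=22: ŷ = 0.5 + 2.5·22 = 55.5; r = 50.5 − 55.5 = -5
t=27: ŷ = 0.5 + 2.5·27 = 68; r = 71 − 68 = 3
SSE = 9 + 4 + 36 + 0 + 9 + 0 + 25 + 9 = 92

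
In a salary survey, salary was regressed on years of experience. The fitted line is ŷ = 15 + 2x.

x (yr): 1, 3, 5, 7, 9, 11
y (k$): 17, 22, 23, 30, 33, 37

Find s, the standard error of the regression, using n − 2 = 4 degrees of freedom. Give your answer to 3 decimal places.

s = 1.225

x=1: ŷ = 15 + 2·1 = 17; e = 17 − 17 = 0
x=3: ŷ = 15 + 2·3 = 21; e = 22 − 21 = 1
x=5: ŷ = 15 + 2·5 = 25; e = 23 − 25 = -2
x=7: ŷ = 15 + 2·7 = 29; e = 30 − 29 = 1
x=9: ŷ = 15 + 2·9 = 33; e = 33 − 33 = 0
x=11: ŷ = 15 + 2·11 = 37; e = 37 − 37 = 0
SSE = 0 + 1 + 4 + 1 + 0 + 0 = 6
s = √(6/4) = √1.5 ≈ 1.225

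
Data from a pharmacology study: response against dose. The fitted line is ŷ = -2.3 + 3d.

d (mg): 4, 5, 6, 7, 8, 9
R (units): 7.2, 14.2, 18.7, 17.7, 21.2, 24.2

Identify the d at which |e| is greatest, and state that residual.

d=4: ŷ = -2.3 + 3·4 = 9.7; e = 7.2 − 9.7 = -2.5
d=5: ŷ = -2.3 + 3·5 = 12.7; e = 14.2 − 12.7 = 1.5
d=6: ŷ = -2.3 + 3·6 = 15.7; e = 18.7 − 15.7 = 3
d=7: ŷ = -2.3 + 3·7 = 18.7; e = 17.7 − 18.7 = -1
d=8: ŷ = -2.3 + 3·8 = 21.7; e = 21.2 − 21.7 = -0.5
d=9: ŷ = -2.3 + 3·9 = 24.7; e = 24.2 − 24.7 = -0.5
Largest |e| is 3 at d = 6, residual 3.

d = 6, e = 3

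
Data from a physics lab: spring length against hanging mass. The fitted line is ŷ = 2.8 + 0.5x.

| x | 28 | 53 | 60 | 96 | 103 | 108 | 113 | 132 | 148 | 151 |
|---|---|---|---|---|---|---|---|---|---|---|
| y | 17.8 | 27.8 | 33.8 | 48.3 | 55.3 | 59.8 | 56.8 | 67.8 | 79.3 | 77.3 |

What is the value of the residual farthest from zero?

r = 3

x=28: ŷ = 2.8 + 0.5·28 = 16.8; r = 17.8 − 16.8 = 1
x=53: ŷ = 2.8 + 0.5·53 = 29.3; r = 27.8 − 29.3 = -1.5
x=60: ŷ = 2.8 + 0.5·60 = 32.8; r = 33.8 − 32.8 = 1
x=96: ŷ = 2.8 + 0.5·96 = 50.8; r = 48.3 − 50.8 = -2.5
x=103: ŷ = 2.8 + 0.5·103 = 54.3; r = 55.3 − 54.3 = 1
x=108: ŷ = 2.8 + 0.5·108 = 56.8; r = 59.8 − 56.8 = 3
x=113: ŷ = 2.8 + 0.5·113 = 59.3; r = 56.8 − 59.3 = -2.5
x=132: ŷ = 2.8 + 0.5·132 = 68.8; r = 67.8 − 68.8 = -1
x=148: ŷ = 2.8 + 0.5·148 = 76.8; r = 79.3 − 76.8 = 2.5
x=151: ŷ = 2.8 + 0.5·151 = 78.3; r = 77.3 − 78.3 = -1
Largest |r| is 3 at x = 108, residual 3.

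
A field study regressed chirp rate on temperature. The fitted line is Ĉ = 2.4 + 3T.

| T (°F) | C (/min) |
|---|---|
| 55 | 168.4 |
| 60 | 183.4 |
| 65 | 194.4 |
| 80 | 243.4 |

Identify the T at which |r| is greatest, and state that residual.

T=55: Ĉ = 2.4 + 3·55 = 167.4; r = 168.4 − 167.4 = 1
T=60: Ĉ = 2.4 + 3·60 = 182.4; r = 183.4 − 182.4 = 1
T=65: Ĉ = 2.4 + 3·65 = 197.4; r = 194.4 − 197.4 = -3
T=80: Ĉ = 2.4 + 3·80 = 242.4; r = 243.4 − 242.4 = 1
Largest |r| is 3 at T = 65, residual -3.

T = 65, r = -3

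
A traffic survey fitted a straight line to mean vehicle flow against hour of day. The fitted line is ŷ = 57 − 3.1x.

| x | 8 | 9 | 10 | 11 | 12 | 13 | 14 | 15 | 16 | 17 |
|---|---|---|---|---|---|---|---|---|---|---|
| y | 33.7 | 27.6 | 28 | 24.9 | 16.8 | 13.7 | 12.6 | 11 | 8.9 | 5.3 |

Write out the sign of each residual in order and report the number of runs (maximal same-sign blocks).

5 runs

x=8: ŷ = 57 − 3.1·8 = 32.2; r = 33.7 − 32.2 = 1.5
x=9: ŷ = 57 − 3.1·9 = 29.1; r = 27.6 − 29.1 = -1.5
x=10: ŷ = 57 − 3.1·10 = 26; r = 28 − 26 = 2
x=11: ŷ = 57 − 3.1·11 = 22.9; r = 24.9 − 22.9 = 2
x=12: ŷ = 57 − 3.1·12 = 19.8; r = 16.8 − 19.8 = -3
x=13: ŷ = 57 − 3.1·13 = 16.7; r = 13.7 − 16.7 = -3
x=14: ŷ = 57 − 3.1·14 = 13.6; r = 12.6 − 13.6 = -1
x=15: ŷ = 57 − 3.1·15 = 10.5; r = 11 − 10.5 = 0.5
x=16: ŷ = 57 − 3.1·16 = 7.4; r = 8.9 − 7.4 = 1.5
x=17: ŷ = 57 − 3.1·17 = 4.3; r = 5.3 − 4.3 = 1
Signs: + − + + − − − + + +
Runs: +×1, −×1, +×2, −×3, +×3 → 5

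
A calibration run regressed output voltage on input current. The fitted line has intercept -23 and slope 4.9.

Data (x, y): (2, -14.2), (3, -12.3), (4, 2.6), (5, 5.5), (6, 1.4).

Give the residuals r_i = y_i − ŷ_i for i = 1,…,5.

-1, -4, 6, 4, -5

x=2: ŷ = -23 + 4.9·2 = -13.2; r = -14.2 − (-13.2) = -1
x=3: ŷ = -23 + 4.9·3 = -8.3; r = -12.3 − (-8.3) = -4
x=4: ŷ = -23 + 4.9·4 = -3.4; r = 2.6 − (-3.4) = 6
x=5: ŷ = -23 + 4.9·5 = 1.5; r = 5.5 − 1.5 = 4
x=6: ŷ = -23 + 4.9·6 = 6.4; r = 1.4 − 6.4 = -5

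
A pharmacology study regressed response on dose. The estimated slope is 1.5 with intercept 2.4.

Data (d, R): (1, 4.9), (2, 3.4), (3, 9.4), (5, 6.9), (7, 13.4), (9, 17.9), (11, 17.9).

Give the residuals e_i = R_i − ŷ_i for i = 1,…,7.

1, -2, 2.5, -3, 0.5, 2, -1

d=1: ŷ = 2.4 + 1.5·1 = 3.9; e = 4.9 − 3.9 = 1
d=2: ŷ = 2.4 + 1.5·2 = 5.4; e = 3.4 − 5.4 = -2
d=3: ŷ = 2.4 + 1.5·3 = 6.9; e = 9.4 − 6.9 = 2.5
d=5: ŷ = 2.4 + 1.5·5 = 9.9; e = 6.9 − 9.9 = -3
d=7: ŷ = 2.4 + 1.5·7 = 12.9; e = 13.4 − 12.9 = 0.5
d=9: ŷ = 2.4 + 1.5·9 = 15.9; e = 17.9 − 15.9 = 2
d=11: ŷ = 2.4 + 1.5·11 = 18.9; e = 17.9 − 18.9 = -1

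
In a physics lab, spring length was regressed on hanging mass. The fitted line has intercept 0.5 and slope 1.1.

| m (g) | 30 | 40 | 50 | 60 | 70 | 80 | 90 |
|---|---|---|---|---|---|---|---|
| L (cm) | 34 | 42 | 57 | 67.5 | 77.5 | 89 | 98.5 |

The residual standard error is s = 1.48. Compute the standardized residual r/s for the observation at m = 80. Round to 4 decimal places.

ŷ = 0.5 + 1.1·80 = 88.5
r = 89 − 88.5 = 0.5
r/s = 0.5 / 1.48 = 0.3378

0.3378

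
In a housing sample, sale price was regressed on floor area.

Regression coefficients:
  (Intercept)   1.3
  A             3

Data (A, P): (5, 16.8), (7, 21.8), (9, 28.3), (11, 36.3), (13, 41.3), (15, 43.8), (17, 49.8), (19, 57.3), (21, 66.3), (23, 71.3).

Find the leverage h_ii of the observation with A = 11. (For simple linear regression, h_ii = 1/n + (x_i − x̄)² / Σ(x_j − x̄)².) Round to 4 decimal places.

Ā = (5 + 7 + 9 + 11 + 13 + 15 + 17 + 19 + 21 + 23)/10 = 14
Σ(A − Ā)² = 81 + 49 + 25 + 9 + 1 + 1 + 9 + 25 + 49 + 81 = 330
h = 1/10 + (-3)²/330 = 0.1 + 0.0272727 = 0.1273

h = 0.1273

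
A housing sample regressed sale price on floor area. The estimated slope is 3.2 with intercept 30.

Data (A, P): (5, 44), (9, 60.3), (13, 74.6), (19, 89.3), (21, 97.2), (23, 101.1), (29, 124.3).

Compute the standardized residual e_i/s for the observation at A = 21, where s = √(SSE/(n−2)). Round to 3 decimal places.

0.000

A=5: P̂ = 30 + 3.2·5 = 46; e = 44 − 46 = -2
A=9: P̂ = 30 + 3.2·9 = 58.8; e = 60.3 − 58.8 = 1.5
A=13: P̂ = 30 + 3.2·13 = 71.6; e = 74.6 − 71.6 = 3
A=19: P̂ = 30 + 3.2·19 = 90.8; e = 89.3 − 90.8 = -1.5
A=21: P̂ = 30 + 3.2·21 = 97.2; e = 97.2 − 97.2 = 0
A=23: P̂ = 30 + 3.2·23 = 103.6; e = 101.1 − 103.6 = -2.5
A=29: P̂ = 30 + 3.2·29 = 122.8; e = 124.3 − 122.8 = 1.5
SSE = 4 + 2.25 + 9 + 2.25 + 0 + 6.25 + 2.25 = 26
s = √(26/5) = 2.28035
e/s = 0 / 2.28035 = 0.000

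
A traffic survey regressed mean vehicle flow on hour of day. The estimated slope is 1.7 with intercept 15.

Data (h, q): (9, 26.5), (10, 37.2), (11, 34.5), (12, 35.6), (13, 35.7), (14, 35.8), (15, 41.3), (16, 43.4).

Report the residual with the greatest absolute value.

e = 5.2

h=9: ŷ = 15 + 1.7·9 = 30.3; e = 26.5 − 30.3 = -3.8
h=10: ŷ = 15 + 1.7·10 = 32; e = 37.2 − 32 = 5.2
h=11: ŷ = 15 + 1.7·11 = 33.7; e = 34.5 − 33.7 = 0.8
h=12: ŷ = 15 + 1.7·12 = 35.4; e = 35.6 − 35.4 = 0.2
h=13: ŷ = 15 + 1.7·13 = 37.1; e = 35.7 − 37.1 = -1.4
h=14: ŷ = 15 + 1.7·14 = 38.8; e = 35.8 − 38.8 = -3
h=15: ŷ = 15 + 1.7·15 = 40.5; e = 41.3 − 40.5 = 0.8
h=16: ŷ = 15 + 1.7·16 = 42.2; e = 43.4 − 42.2 = 1.2
Largest |e| is 5.2 at h = 10, residual 5.2.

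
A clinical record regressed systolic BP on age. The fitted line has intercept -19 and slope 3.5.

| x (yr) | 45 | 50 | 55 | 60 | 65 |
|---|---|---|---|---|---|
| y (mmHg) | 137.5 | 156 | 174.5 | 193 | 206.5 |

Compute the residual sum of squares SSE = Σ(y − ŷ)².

SSE = 10

x=45: ŷ = -19 + 3.5·45 = 138.5; r = 137.5 − 138.5 = -1
x=50: ŷ = -19 + 3.5·50 = 156; r = 156 − 156 = 0
x=55: ŷ = -19 + 3.5·55 = 173.5; r = 174.5 − 173.5 = 1
x=60: ŷ = -19 + 3.5·60 = 191; r = 193 − 191 = 2
x=65: ŷ = -19 + 3.5·65 = 208.5; r = 206.5 − 208.5 = -2
SSE = 1 + 0 + 1 + 4 + 4 = 10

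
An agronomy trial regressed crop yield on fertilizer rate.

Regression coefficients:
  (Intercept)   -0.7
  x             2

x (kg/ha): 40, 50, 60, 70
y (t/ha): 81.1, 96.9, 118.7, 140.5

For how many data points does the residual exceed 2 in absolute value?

x=40: ŷ = -0.7 + 2·40 = 79.3; e = 81.1 − 79.3 = 1.8
x=50: ŷ = -0.7 + 2·50 = 99.3; e = 96.9 − 99.3 = -2.4
x=60: ŷ = -0.7 + 2·60 = 119.3; e = 118.7 − 119.3 = -0.6
x=70: ŷ = -0.7 + 2·70 = 139.3; e = 140.5 − 139.3 = 1.2
|e| > 2: x=50 (|e|=2.4) → 1

1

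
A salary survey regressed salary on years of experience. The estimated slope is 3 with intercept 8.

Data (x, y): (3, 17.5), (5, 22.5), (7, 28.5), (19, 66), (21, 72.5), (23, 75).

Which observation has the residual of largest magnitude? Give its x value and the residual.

x = 23, e = -2

x=3: ŷ = 8 + 3·3 = 17; e = 17.5 − 17 = 0.5
x=5: ŷ = 8 + 3·5 = 23; e = 22.5 − 23 = -0.5
x=7: ŷ = 8 + 3·7 = 29; e = 28.5 − 29 = -0.5
x=19: ŷ = 8 + 3·19 = 65; e = 66 − 65 = 1
x=21: ŷ = 8 + 3·21 = 71; e = 72.5 − 71 = 1.5
x=23: ŷ = 8 + 3·23 = 77; e = 75 − 77 = -2
Largest |e| is 2 at x = 23, residual -2.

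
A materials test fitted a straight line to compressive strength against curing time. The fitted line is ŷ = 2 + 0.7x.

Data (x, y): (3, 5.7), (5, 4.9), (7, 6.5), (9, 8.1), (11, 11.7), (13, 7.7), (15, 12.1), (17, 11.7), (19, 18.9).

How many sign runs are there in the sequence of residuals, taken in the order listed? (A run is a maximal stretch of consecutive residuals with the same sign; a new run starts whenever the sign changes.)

5 runs

x=3: ŷ = 2 + 0.7·3 = 4.1; e = 5.7 − 4.1 = 1.6
x=5: ŷ = 2 + 0.7·5 = 5.5; e = 4.9 − 5.5 = -0.6
x=7: ŷ = 2 + 0.7·7 = 6.9; e = 6.5 − 6.9 = -0.4
x=9: ŷ = 2 + 0.7·9 = 8.3; e = 8.1 − 8.3 = -0.2
x=11: ŷ = 2 + 0.7·11 = 9.7; e = 11.7 − 9.7 = 2
x=13: ŷ = 2 + 0.7·13 = 11.1; e = 7.7 − 11.1 = -3.4
x=15: ŷ = 2 + 0.7·15 = 12.5; e = 12.1 − 12.5 = -0.4
x=17: ŷ = 2 + 0.7·17 = 13.9; e = 11.7 − 13.9 = -2.2
x=19: ŷ = 2 + 0.7·19 = 15.3; e = 18.9 − 15.3 = 3.6
Signs: + − − − + − − − +
Runs: +×1, −×3, +×1, −×3, +×1 → 5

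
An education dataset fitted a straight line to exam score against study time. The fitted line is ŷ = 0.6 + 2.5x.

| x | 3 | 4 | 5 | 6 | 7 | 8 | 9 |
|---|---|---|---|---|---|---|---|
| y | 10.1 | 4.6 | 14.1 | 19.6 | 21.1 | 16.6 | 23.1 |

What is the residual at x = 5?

e = 1

ŷ = 0.6 + 2.5·5 = 13.1
e = 14.1 − 13.1 = 1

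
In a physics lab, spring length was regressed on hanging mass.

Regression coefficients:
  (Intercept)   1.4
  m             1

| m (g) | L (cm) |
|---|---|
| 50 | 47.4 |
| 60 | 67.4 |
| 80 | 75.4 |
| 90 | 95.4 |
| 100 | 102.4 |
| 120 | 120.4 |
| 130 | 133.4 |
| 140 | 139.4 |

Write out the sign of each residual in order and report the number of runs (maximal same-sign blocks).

7 runs

m=50: L̂ = 1.4 + 50 = 51.4; e = 47.4 − 51.4 = -4
m=60: L̂ = 1.4 + 60 = 61.4; e = 67.4 − 61.4 = 6
m=80: L̂ = 1.4 + 80 = 81.4; e = 75.4 − 81.4 = -6
m=90: L̂ = 1.4 + 90 = 91.4; e = 95.4 − 91.4 = 4
m=100: L̂ = 1.4 + 100 = 101.4; e = 102.4 − 101.4 = 1
m=120: L̂ = 1.4 + 120 = 121.4; e = 120.4 − 121.4 = -1
m=130: L̂ = 1.4 + 130 = 131.4; e = 133.4 − 131.4 = 2
m=140: L̂ = 1.4 + 140 = 141.4; e = 139.4 − 141.4 = -2
Signs: − + − + + − + −
Runs: −×1, +×1, −×1, +×2, −×1, +×1, −×1 → 7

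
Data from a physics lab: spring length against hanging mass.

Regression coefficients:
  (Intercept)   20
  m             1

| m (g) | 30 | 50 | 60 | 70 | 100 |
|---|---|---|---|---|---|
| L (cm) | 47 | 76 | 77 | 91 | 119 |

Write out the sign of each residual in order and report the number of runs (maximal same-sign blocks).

m=30: ŷ = 20 + 30 = 50; e = 47 − 50 = -3
m=50: ŷ = 20 + 50 = 70; e = 76 − 70 = 6
m=60: ŷ = 20 + 60 = 80; e = 77 − 80 = -3
m=70: ŷ = 20 + 70 = 90; e = 91 − 90 = 1
m=100: ŷ = 20 + 100 = 120; e = 119 − 120 = -1
Signs: − + − + −
Runs: −×1, +×1, −×1, +×1, −×1 → 5

5 runs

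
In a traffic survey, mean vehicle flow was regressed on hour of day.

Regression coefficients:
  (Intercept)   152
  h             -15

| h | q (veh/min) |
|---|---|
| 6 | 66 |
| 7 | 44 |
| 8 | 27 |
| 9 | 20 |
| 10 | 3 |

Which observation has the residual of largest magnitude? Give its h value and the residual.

h=6: ŷ = 152 − 15·6 = 62; r = 66 − 62 = 4
h=7: ŷ = 152 − 15·7 = 47; r = 44 − 47 = -3
h=8: ŷ = 152 − 15·8 = 32; r = 27 − 32 = -5
h=9: ŷ = 152 − 15·9 = 17; r = 20 − 17 = 3
h=10: ŷ = 152 − 15·10 = 2; r = 3 − 2 = 1
Largest |r| is 5 at h = 8, residual -5.

h = 8, r = -5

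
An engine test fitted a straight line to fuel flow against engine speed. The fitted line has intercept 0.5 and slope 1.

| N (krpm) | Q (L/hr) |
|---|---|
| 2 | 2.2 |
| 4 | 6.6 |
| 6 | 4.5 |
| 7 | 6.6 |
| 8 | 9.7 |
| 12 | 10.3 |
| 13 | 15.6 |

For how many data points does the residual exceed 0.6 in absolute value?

6

N=2: Q̂ = 0.5 + 2 = 2.5; r = 2.2 − 2.5 = -0.3
N=4: Q̂ = 0.5 + 4 = 4.5; r = 6.6 − 4.5 = 2.1
N=6: Q̂ = 0.5 + 6 = 6.5; r = 4.5 − 6.5 = -2
N=7: Q̂ = 0.5 + 7 = 7.5; r = 6.6 − 7.5 = -0.9
N=8: Q̂ = 0.5 + 8 = 8.5; r = 9.7 − 8.5 = 1.2
N=12: Q̂ = 0.5 + 12 = 12.5; r = 10.3 − 12.5 = -2.2
N=13: Q̂ = 0.5 + 13 = 13.5; r = 15.6 − 13.5 = 2.1
|r| > 0.6: N=4 (|r|=2.1), N=6 (|r|=2), N=7 (|r|=0.9), N=8 (|r|=1.2), N=12 (|r|=2.2), N=13 (|r|=2.1) → 6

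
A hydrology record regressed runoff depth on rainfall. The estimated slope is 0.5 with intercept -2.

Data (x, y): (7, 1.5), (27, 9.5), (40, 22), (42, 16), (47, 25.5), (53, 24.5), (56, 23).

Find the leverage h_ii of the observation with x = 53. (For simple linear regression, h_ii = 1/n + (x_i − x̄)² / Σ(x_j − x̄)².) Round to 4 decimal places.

x̄ = (7 + 27 + 40 + 42 + 47 + 53 + 56)/7 = 38.8571
Σ(x − x̄)² = 1014.88 + 140.592 + 1.30612 + 9.87755 + 66.3061 + 200.02 + 293.878 = 1726.86
h = 1/7 + (14.1429)²/1726.86 = 0.142857 + 0.115829 = 0.2587

h = 0.2587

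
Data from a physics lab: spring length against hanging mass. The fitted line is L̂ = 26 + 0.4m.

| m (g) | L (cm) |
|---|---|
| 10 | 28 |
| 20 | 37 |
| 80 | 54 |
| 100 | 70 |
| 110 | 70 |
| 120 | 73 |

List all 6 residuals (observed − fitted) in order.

-2, 3, -4, 4, 0, -1

m=10: L̂ = 26 + 0.4·10 = 30; e = 28 − 30 = -2
m=20: L̂ = 26 + 0.4·20 = 34; e = 37 − 34 = 3
m=80: L̂ = 26 + 0.4·80 = 58; e = 54 − 58 = -4
m=100: L̂ = 26 + 0.4·100 = 66; e = 70 − 66 = 4
m=110: L̂ = 26 + 0.4·110 = 70; e = 70 − 70 = 0
m=120: L̂ = 26 + 0.4·120 = 74; e = 73 − 74 = -1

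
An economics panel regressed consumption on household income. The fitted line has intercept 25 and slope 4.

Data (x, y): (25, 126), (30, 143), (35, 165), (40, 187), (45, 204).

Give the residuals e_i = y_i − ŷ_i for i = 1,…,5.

x=25: ŷ = 25 + 4·25 = 125; e = 126 − 125 = 1
x=30: ŷ = 25 + 4·30 = 145; e = 143 − 145 = -2
x=35: ŷ = 25 + 4·35 = 165; e = 165 − 165 = 0
x=40: ŷ = 25 + 4·40 = 185; e = 187 − 185 = 2
x=45: ŷ = 25 + 4·45 = 205; e = 204 − 205 = -1

1, -2, 0, 2, -1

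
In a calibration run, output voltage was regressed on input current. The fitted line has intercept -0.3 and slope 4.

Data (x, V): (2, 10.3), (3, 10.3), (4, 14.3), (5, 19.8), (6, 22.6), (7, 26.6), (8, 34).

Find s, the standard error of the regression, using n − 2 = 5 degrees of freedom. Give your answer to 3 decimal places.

s = 1.918

x=2: ŷ = -0.3 + 4·2 = 7.7; e = 10.3 − 7.7 = 2.6
x=3: ŷ = -0.3 + 4·3 = 11.7; e = 10.3 − 11.7 = -1.4
x=4: ŷ = -0.3 + 4·4 = 15.7; e = 14.3 − 15.7 = -1.4
x=5: ŷ = -0.3 + 4·5 = 19.7; e = 19.8 − 19.7 = 0.1
x=6: ŷ = -0.3 + 4·6 = 23.7; e = 22.6 − 23.7 = -1.1
x=7: ŷ = -0.3 + 4·7 = 27.7; e = 26.6 − 27.7 = -1.1
x=8: ŷ = -0.3 + 4·8 = 31.7; e = 34 − 31.7 = 2.3
SSE = 6.76 + 1.96 + 1.96 + 0.01 + 1.21 + 1.21 + 5.29 = 18.4
s = √(18.4/5) = √3.68 ≈ 1.918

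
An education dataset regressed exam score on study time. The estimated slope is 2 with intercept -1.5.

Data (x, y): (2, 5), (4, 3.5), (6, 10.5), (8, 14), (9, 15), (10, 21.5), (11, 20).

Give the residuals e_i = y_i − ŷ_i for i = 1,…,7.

2.5, -3, 0, -0.5, -1.5, 3, -0.5

x=2: ŷ = -1.5 + 2·2 = 2.5; e = 5 − 2.5 = 2.5
x=4: ŷ = -1.5 + 2·4 = 6.5; e = 3.5 − 6.5 = -3
x=6: ŷ = -1.5 + 2·6 = 10.5; e = 10.5 − 10.5 = 0
x=8: ŷ = -1.5 + 2·8 = 14.5; e = 14 − 14.5 = -0.5
x=9: ŷ = -1.5 + 2·9 = 16.5; e = 15 − 16.5 = -1.5
x=10: ŷ = -1.5 + 2·10 = 18.5; e = 21.5 − 18.5 = 3
x=11: ŷ = -1.5 + 2·11 = 20.5; e = 20 − 20.5 = -0.5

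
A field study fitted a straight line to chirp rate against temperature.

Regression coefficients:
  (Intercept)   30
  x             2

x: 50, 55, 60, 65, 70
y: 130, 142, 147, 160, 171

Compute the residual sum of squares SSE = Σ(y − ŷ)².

SSE = 14

x=50: ŷ = 30 + 2·50 = 130; e = 130 − 130 = 0
x=55: ŷ = 30 + 2·55 = 140; e = 142 − 140 = 2
x=60: ŷ = 30 + 2·60 = 150; e = 147 − 150 = -3
x=65: ŷ = 30 + 2·65 = 160; e = 160 − 160 = 0
x=70: ŷ = 30 + 2·70 = 170; e = 171 − 170 = 1
SSE = 0 + 4 + 9 + 0 + 1 = 14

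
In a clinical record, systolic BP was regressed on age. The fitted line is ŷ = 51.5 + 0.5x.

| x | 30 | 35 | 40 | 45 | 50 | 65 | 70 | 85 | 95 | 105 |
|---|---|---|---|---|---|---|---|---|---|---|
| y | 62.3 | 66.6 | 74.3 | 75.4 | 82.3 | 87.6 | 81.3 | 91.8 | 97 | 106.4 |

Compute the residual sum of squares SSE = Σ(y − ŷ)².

SSE = 121.44

x=30: ŷ = 51.5 + 0.5·30 = 66.5; e = 62.3 − 66.5 = -4.2
x=35: ŷ = 51.5 + 0.5·35 = 69; e = 66.6 − 69 = -2.4
x=40: ŷ = 51.5 + 0.5·40 = 71.5; e = 74.3 − 71.5 = 2.8
x=45: ŷ = 51.5 + 0.5·45 = 74; e = 75.4 − 74 = 1.4
x=50: ŷ = 51.5 + 0.5·50 = 76.5; e = 82.3 − 76.5 = 5.8
x=65: ŷ = 51.5 + 0.5·65 = 84; e = 87.6 − 84 = 3.6
x=70: ŷ = 51.5 + 0.5·70 = 86.5; e = 81.3 − 86.5 = -5.2
x=85: ŷ = 51.5 + 0.5·85 = 94; e = 91.8 − 94 = -2.2
x=95: ŷ = 51.5 + 0.5·95 = 99; e = 97 − 99 = -2
x=105: ŷ = 51.5 + 0.5·105 = 104; e = 106.4 − 104 = 2.4
SSE = 17.64 + 5.76 + 7.84 + 1.96 + 33.64 + 12.96 + 27.04 + 4.84 + 4 + 5.76 = 121.44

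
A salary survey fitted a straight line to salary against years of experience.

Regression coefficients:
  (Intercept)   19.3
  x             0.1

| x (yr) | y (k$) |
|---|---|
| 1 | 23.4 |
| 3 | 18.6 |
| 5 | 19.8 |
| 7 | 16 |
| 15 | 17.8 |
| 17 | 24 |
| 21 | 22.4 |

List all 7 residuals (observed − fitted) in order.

4, -1, 0, -4, -3, 3, 1

x=1: ŷ = 19.3 + 0.1·1 = 19.4; r = 23.4 − 19.4 = 4
x=3: ŷ = 19.3 + 0.1·3 = 19.6; r = 18.6 − 19.6 = -1
x=5: ŷ = 19.3 + 0.1·5 = 19.8; r = 19.8 − 19.8 = 0
x=7: ŷ = 19.3 + 0.1·7 = 20; r = 16 − 20 = -4
x=15: ŷ = 19.3 + 0.1·15 = 20.8; r = 17.8 − 20.8 = -3
x=17: ŷ = 19.3 + 0.1·17 = 21; r = 24 − 21 = 3
x=21: ŷ = 19.3 + 0.1·21 = 21.4; r = 22.4 − 21.4 = 1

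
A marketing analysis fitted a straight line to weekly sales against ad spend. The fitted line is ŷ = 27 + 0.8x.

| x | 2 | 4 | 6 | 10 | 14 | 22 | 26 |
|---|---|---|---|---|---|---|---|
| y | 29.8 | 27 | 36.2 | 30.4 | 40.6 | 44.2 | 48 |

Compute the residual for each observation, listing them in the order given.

1.2, -3.2, 4.4, -4.6, 2.4, -0.4, 0.2

x=2: ŷ = 27 + 0.8·2 = 28.6; e = 29.8 − 28.6 = 1.2
x=4: ŷ = 27 + 0.8·4 = 30.2; e = 27 − 30.2 = -3.2
x=6: ŷ = 27 + 0.8·6 = 31.8; e = 36.2 − 31.8 = 4.4
x=10: ŷ = 27 + 0.8·10 = 35; e = 30.4 − 35 = -4.6
x=14: ŷ = 27 + 0.8·14 = 38.2; e = 40.6 − 38.2 = 2.4
x=22: ŷ = 27 + 0.8·22 = 44.6; e = 44.2 − 44.6 = -0.4
x=26: ŷ = 27 + 0.8·26 = 47.8; e = 48 − 47.8 = 0.2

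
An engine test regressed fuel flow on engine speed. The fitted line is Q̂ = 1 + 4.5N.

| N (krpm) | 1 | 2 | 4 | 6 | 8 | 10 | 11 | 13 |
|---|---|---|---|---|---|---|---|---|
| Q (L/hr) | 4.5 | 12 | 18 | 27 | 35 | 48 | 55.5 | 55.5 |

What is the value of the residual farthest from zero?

N=1: Q̂ = 1 + 4.5·1 = 5.5; e = 4.5 − 5.5 = -1
N=2: Q̂ = 1 + 4.5·2 = 10; e = 12 − 10 = 2
N=4: Q̂ = 1 + 4.5·4 = 19; e = 18 − 19 = -1
N=6: Q̂ = 1 + 4.5·6 = 28; e = 27 − 28 = -1
N=8: Q̂ = 1 + 4.5·8 = 37; e = 35 − 37 = -2
N=10: Q̂ = 1 + 4.5·10 = 46; e = 48 − 46 = 2
N=11: Q̂ = 1 + 4.5·11 = 50.5; e = 55.5 − 50.5 = 5
N=13: Q̂ = 1 + 4.5·13 = 59.5; e = 55.5 − 59.5 = -4
Largest |e| is 5 at N = 11, residual 5.

e = 5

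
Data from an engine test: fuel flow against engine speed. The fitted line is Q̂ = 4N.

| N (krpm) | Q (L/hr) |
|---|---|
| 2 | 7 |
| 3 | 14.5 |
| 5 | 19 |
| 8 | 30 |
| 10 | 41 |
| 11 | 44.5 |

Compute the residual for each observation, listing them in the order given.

N=2: Q̂ = 4·2 = 8; e = 7 − 8 = -1
N=3: Q̂ = 4·3 = 12; e = 14.5 − 12 = 2.5
N=5: Q̂ = 4·5 = 20; e = 19 − 20 = -1
N=8: Q̂ = 4·8 = 32; e = 30 − 32 = -2
N=10: Q̂ = 4·10 = 40; e = 41 − 40 = 1
N=11: Q̂ = 4·11 = 44; e = 44.5 − 44 = 0.5

-1, 2.5, -1, -2, 1, 0.5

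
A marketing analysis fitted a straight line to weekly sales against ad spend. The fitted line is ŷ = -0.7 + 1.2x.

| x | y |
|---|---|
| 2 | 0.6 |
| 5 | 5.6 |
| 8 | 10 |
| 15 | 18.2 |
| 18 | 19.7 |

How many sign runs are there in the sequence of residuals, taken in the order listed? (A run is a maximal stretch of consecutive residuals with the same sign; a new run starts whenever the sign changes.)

x=2: ŷ = -0.7 + 1.2·2 = 1.7; r = 0.6 − 1.7 = -1.1
x=5: ŷ = -0.7 + 1.2·5 = 5.3; r = 5.6 − 5.3 = 0.3
x=8: ŷ = -0.7 + 1.2·8 = 8.9; r = 10 − 8.9 = 1.1
x=15: ŷ = -0.7 + 1.2·15 = 17.3; r = 18.2 − 17.3 = 0.9
x=18: ŷ = -0.7 + 1.2·18 = 20.9; r = 19.7 − 20.9 = -1.2
Signs: − + + + −
Runs: −×1, +×3, −×1 → 3

3 runs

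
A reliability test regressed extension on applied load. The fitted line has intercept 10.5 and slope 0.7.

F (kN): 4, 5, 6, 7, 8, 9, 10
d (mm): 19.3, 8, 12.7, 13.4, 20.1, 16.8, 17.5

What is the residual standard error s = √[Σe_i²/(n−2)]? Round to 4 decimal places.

F=4: ŷ = 10.5 + 0.7·4 = 13.3; e = 19.3 − 13.3 = 6
F=5: ŷ = 10.5 + 0.7·5 = 14; e = 8 − 14 = -6
F=6: ŷ = 10.5 + 0.7·6 = 14.7; e = 12.7 − 14.7 = -2
F=7: ŷ = 10.5 + 0.7·7 = 15.4; e = 13.4 − 15.4 = -2
F=8: ŷ = 10.5 + 0.7·8 = 16.1; e = 20.1 − 16.1 = 4
F=9: ŷ = 10.5 + 0.7·9 = 16.8; e = 16.8 − 16.8 = 0
F=10: ŷ = 10.5 + 0.7·10 = 17.5; e = 17.5 − 17.5 = 0
SSE = 36 + 36 + 4 + 4 + 16 + 0 + 0 = 96
s = √(96/5) = √19.2 ≈ 4.3818

s = 4.3818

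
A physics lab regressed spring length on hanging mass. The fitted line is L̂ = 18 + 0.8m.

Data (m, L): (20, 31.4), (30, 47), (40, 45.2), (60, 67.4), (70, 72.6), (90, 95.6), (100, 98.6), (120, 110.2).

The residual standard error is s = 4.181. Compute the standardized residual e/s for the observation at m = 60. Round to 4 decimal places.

0.3348

L̂ = 18 + 0.8·60 = 66
e = 67.4 − 66 = 1.4
e/s = 1.4 / 4.181 = 0.3348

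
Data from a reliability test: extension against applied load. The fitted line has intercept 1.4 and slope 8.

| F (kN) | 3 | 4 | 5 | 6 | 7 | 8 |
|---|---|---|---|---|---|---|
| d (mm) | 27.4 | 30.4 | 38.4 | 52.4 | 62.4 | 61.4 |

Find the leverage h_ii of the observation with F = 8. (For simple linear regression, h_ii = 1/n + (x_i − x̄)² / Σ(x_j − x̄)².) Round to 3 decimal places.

F̄ = (3 + 4 + 5 + 6 + 7 + 8)/6 = 5.5
Σ(F − F̄)² = 6.25 + 2.25 + 0.25 + 0.25 + 2.25 + 6.25 = 17.5
h = 1/6 + (2.5)²/17.5 = 0.166667 + 0.357143 = 0.524

h = 0.524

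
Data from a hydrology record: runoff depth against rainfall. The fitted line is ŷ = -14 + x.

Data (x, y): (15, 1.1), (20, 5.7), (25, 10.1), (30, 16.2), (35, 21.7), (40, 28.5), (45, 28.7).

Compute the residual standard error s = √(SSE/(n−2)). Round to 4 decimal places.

x=15: ŷ = -14 + 15 = 1; e = 1.1 − 1 = 0.1
x=20: ŷ = -14 + 20 = 6; e = 5.7 − 6 = -0.3
x=25: ŷ = -14 + 25 = 11; e = 10.1 − 11 = -0.9
x=30: ŷ = -14 + 30 = 16; e = 16.2 − 16 = 0.2
x=35: ŷ = -14 + 35 = 21; e = 21.7 − 21 = 0.7
x=40: ŷ = -14 + 40 = 26; e = 28.5 − 26 = 2.5
x=45: ŷ = -14 + 45 = 31; e = 28.7 − 31 = -2.3
SSE = 0.01 + 0.09 + 0.81 + 0.04 + 0.49 + 6.25 + 5.29 = 12.98
s = √(12.98/5) = √2.596 ≈ 1.6112

s = 1.6112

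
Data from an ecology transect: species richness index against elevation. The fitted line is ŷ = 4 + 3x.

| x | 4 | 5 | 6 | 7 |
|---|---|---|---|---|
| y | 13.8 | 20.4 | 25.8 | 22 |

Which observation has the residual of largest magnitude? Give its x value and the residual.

x=4: ŷ = 4 + 3·4 = 16; r = 13.8 − 16 = -2.2
x=5: ŷ = 4 + 3·5 = 19; r = 20.4 − 19 = 1.4
x=6: ŷ = 4 + 3·6 = 22; r = 25.8 − 22 = 3.8
x=7: ŷ = 4 + 3·7 = 25; r = 22 − 25 = -3
Largest |r| is 3.8 at x = 6, residual 3.8.

x = 6, r = 3.8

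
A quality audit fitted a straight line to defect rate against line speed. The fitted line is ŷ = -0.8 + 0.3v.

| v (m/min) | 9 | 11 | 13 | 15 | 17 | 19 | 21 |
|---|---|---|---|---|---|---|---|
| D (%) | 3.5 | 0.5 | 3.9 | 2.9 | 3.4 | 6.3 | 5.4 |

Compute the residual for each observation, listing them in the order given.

v=9: ŷ = -0.8 + 0.3·9 = 1.9; r = 3.5 − 1.9 = 1.6
v=11: ŷ = -0.8 + 0.3·11 = 2.5; r = 0.5 − 2.5 = -2
v=13: ŷ = -0.8 + 0.3·13 = 3.1; r = 3.9 − 3.1 = 0.8
v=15: ŷ = -0.8 + 0.3·15 = 3.7; r = 2.9 − 3.7 = -0.8
v=17: ŷ = -0.8 + 0.3·17 = 4.3; r = 3.4 − 4.3 = -0.9
v=19: ŷ = -0.8 + 0.3·19 = 4.9; r = 6.3 − 4.9 = 1.4
v=21: ŷ = -0.8 + 0.3·21 = 5.5; r = 5.4 − 5.5 = -0.1

1.6, -2, 0.8, -0.8, -0.9, 1.4, -0.1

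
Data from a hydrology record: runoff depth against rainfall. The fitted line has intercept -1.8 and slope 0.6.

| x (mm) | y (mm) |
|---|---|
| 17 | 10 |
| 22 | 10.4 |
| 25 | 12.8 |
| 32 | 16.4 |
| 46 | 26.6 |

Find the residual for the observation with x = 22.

ŷ = -1.8 + 0.6·22 = 11.4
r = 10.4 − 11.4 = -1

r = -1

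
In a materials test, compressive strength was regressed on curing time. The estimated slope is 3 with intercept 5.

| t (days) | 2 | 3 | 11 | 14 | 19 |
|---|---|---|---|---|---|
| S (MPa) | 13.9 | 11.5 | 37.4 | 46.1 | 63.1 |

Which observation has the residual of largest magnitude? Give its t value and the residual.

t = 2, r = 2.9

t=2: ŷ = 5 + 3·2 = 11; r = 13.9 − 11 = 2.9
t=3: ŷ = 5 + 3·3 = 14; r = 11.5 − 14 = -2.5
t=11: ŷ = 5 + 3·11 = 38; r = 37.4 − 38 = -0.6
t=14: ŷ = 5 + 3·14 = 47; r = 46.1 − 47 = -0.9
t=19: ŷ = 5 + 3·19 = 62; r = 63.1 − 62 = 1.1
Largest |r| is 2.9 at t = 2, residual 2.9.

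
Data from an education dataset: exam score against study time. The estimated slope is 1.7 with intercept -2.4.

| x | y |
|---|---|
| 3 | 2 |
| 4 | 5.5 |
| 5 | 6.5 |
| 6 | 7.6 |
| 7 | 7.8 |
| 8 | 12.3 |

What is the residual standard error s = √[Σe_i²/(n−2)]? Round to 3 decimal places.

x=3: ŷ = -2.4 + 1.7·3 = 2.7; e = 2 − 2.7 = -0.7
x=4: ŷ = -2.4 + 1.7·4 = 4.4; e = 5.5 − 4.4 = 1.1
x=5: ŷ = -2.4 + 1.7·5 = 6.1; e = 6.5 − 6.1 = 0.4
x=6: ŷ = -2.4 + 1.7·6 = 7.8; e = 7.6 − 7.8 = -0.2
x=7: ŷ = -2.4 + 1.7·7 = 9.5; e = 7.8 − 9.5 = -1.7
x=8: ŷ = -2.4 + 1.7·8 = 11.2; e = 12.3 − 11.2 = 1.1
SSE = 0.49 + 1.21 + 0.16 + 0.04 + 2.89 + 1.21 = 6
s = √(6/4) = √1.5 ≈ 1.225

s = 1.225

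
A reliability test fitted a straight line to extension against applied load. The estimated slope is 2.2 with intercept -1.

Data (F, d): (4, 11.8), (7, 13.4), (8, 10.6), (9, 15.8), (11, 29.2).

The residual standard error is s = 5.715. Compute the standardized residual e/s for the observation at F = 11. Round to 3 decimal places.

1.050

ŷ = -1 + 2.2·11 = 23.2
e = 29.2 − 23.2 = 6
e/s = 6 / 5.715 = 1.050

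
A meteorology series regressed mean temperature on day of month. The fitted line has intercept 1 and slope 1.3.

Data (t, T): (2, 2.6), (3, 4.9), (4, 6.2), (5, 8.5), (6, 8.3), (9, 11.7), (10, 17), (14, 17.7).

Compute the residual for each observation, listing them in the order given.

-1, 0, 0, 1, -0.5, -1, 3, -1.5

t=2: ŷ = 1 + 1.3·2 = 3.6; e = 2.6 − 3.6 = -1
t=3: ŷ = 1 + 1.3·3 = 4.9; e = 4.9 − 4.9 = 0
t=4: ŷ = 1 + 1.3·4 = 6.2; e = 6.2 − 6.2 = 0
t=5: ŷ = 1 + 1.3·5 = 7.5; e = 8.5 − 7.5 = 1
t=6: ŷ = 1 + 1.3·6 = 8.8; e = 8.3 − 8.8 = -0.5
t=9: ŷ = 1 + 1.3·9 = 12.7; e = 11.7 − 12.7 = -1
t=10: ŷ = 1 + 1.3·10 = 14; e = 17 − 14 = 3
t=14: ŷ = 1 + 1.3·14 = 19.2; e = 17.7 − 19.2 = -1.5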